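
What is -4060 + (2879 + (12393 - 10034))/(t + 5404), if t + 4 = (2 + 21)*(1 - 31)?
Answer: -3186227/785 ≈ -4058.9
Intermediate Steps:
t = -694 (t = -4 + (2 + 21)*(1 - 31) = -4 + 23*(-30) = -4 - 690 = -694)
-4060 + (2879 + (12393 - 10034))/(t + 5404) = -4060 + (2879 + (12393 - 10034))/(-694 + 5404) = -4060 + (2879 + 2359)/4710 = -4060 + 5238*(1/4710) = -4060 + 873/785 = -3186227/785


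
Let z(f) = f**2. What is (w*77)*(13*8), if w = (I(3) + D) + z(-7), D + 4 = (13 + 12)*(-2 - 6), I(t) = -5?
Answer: -1281280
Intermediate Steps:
D = -204 (D = -4 + (13 + 12)*(-2 - 6) = -4 + 25*(-8) = -4 - 200 = -204)
w = -160 (w = (-5 - 204) + (-7)**2 = -209 + 49 = -160)
(w*77)*(13*8) = (-160*77)*(13*8) = -12320*104 = -1281280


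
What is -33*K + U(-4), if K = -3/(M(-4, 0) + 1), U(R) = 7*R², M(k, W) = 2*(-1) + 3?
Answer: 323/2 ≈ 161.50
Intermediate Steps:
M(k, W) = 1 (M(k, W) = -2 + 3 = 1)
K = -3/2 (K = -3/(1 + 1) = -3/2 ≈ -1.5000)
-33*K + U(-4) = -33*(-3/2) + 7*(-4)² = 99/2 + 7*16 = 99/2 + 112 = 323/2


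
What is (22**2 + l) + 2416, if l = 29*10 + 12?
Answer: 3202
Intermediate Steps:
l = 302 (l = 290 + 12 = 302)
(22**2 + l) + 2416 = (22**2 + 302) + 2416 = (484 + 302) + 2416 = 786 + 2416 = 3202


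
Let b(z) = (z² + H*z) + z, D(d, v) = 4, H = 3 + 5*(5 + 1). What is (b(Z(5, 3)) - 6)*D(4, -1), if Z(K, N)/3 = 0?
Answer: -24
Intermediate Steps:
H = 33 (H = 3 + 5*6 = 3 + 30 = 33)
Z(K, N) = 0 (Z(K, N) = 3*0 = 0)
b(z) = z² + 34*z (b(z) = (z² + 33*z) + z = z² + 34*z)
(b(Z(5, 3)) - 6)*D(4, -1) = (0*(34 + 0) - 6)*4 = (0*34 - 6)*4 = (0 - 6)*4 = -6*4 = -24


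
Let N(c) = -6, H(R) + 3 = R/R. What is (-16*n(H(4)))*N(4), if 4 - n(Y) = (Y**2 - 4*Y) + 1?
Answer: -864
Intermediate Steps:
H(R) = -2 (H(R) = -3 + R/R = -3 + 1 = -2)
n(Y) = 3 - Y**2 + 4*Y (n(Y) = 4 - ((Y**2 - 4*Y) + 1) = 4 - (1 + Y**2 - 4*Y) = 4 + (-1 - Y**2 + 4*Y) = 3 - Y**2 + 4*Y)
(-16*n(H(4)))*N(4) = -16*(3 - 1*(-2)**2 + 4*(-2))*(-6) = -16*(3 - 1*4 - 8)*(-6) = -16*(3 - 4 - 8)*(-6) = -16*(-9)*(-6) = 144*(-6) = -864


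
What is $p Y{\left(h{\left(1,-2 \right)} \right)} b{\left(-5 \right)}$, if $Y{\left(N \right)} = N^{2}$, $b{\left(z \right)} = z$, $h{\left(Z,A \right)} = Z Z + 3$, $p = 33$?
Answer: $-2640$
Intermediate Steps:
$h{\left(Z,A \right)} = 3 + Z^{2}$ ($h{\left(Z,A \right)} = Z^{2} + 3 = 3 + Z^{2}$)
$p Y{\left(h{\left(1,-2 \right)} \right)} b{\left(-5 \right)} = 33 \left(3 + 1^{2}\right)^{2} \left(-5\right) = 33 \left(3 + 1\right)^{2} \left(-5\right) = 33 \cdot 4^{2} \left(-5\right) = 33 \cdot 16 \left(-5\right) = 528 \left(-5\right) = -2640$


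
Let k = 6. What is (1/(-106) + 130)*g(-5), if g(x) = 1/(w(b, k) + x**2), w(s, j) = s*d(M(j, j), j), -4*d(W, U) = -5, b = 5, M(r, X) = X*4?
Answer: 27558/6625 ≈ 4.1597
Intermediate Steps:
M(r, X) = 4*X
d(W, U) = 5/4 (d(W, U) = -1/4*(-5) = 5/4)
w(s, j) = 5*s/4 (w(s, j) = s*(5/4) = 5*s/4)
g(x) = 1/(25/4 + x**2) (g(x) = 1/((5/4)*5 + x**2) = 1/(25/4 + x**2))
(1/(-106) + 130)*g(-5) = (1/(-106) + 130)*(4/(25 + 4*(-5)**2)) = (-1/106 + 130)*(4/(25 + 4*25)) = 13779*(4/(25 + 100))/106 = 13779*(4/125)/106 = 13779*(4*(1/125))/106 = (13779/106)*(4/125) = 27558/6625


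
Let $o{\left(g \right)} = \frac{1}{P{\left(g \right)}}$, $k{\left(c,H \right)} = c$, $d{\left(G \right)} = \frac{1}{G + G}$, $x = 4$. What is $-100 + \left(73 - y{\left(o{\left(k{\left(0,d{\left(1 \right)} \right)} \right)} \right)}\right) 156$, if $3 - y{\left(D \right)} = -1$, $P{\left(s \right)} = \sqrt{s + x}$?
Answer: $10664$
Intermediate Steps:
$d{\left(G \right)} = \frac{1}{2 G}$
$P{\left(s \right)} = \sqrt{4 + s}$ ($P{\left(s \right)} = \sqrt{s + 4} = \sqrt{4 + s}$)
$o{\left(g \right)} = \frac{1}{\sqrt{4 + g}}$
$y{\left(D \right)} = 4$ ($y{\left(D \right)} = 3 - -1 = 3 + 1 = 4$)
$-100 + \left(73 - y{\left(o{\left(k{\left(0,d{\left(1 \right)} \right)} \right)} \right)}\right) 156 = -100 + \left(73 - 4\right) 156 = -100 + 69 \cdot 156 = -100 + 10764 = 10664$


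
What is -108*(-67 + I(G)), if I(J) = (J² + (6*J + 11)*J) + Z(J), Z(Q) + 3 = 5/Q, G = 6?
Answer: -26874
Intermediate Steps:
Z(Q) = -3 + 5/Q
I(J) = -3 + J² + 5/J + J*(11 + 6*J) (I(J) = (J² + (6*J + 11)*J) + (-3 + 5/J) = (J² + (11 + 6*J)*J) + (-3 + 5/J) = (J² + J*(11 + 6*J)) + (-3 + 5/J) = -3 + J² + 5/J + J*(11 + 6*J))
-108*(-67 + I(G)) = -108*(-67 + (-3 + 5/6 + 7*6² + 11*6)) = -108*(-67 + (-3 + 5*(⅙) + 7*36 + 66)) = -108*(-67 + (-3 + ⅚ + 252 + 66)) = -108*(-67 + 1895/6) = -108*1493/6 = -26874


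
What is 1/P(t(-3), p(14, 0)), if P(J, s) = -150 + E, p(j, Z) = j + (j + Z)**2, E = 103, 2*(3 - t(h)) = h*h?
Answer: -1/47 ≈ -0.021277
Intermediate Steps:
t(h) = 3 - h**2/2 (t(h) = 3 - h*h/2 = 3 - h**2/2)
p(j, Z) = j + (Z + j)**2
P(J, s) = -47 (P(J, s) = -150 + 103 = -47)
1/P(t(-3), p(14, 0)) = 1/(-47) = -1/47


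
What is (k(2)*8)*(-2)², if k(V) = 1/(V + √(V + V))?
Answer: 8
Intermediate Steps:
k(V) = 1/(V + √2*√V) (k(V) = 1/(V + √(2*V)) = 1/(V + √2*√V))
(k(2)*8)*(-2)² = (8/(2 + √2*√2))*(-2)² = (8/(2 + 2))*4 = (8/4)*4 = ((¼)*8)*4 = 2*4 = 8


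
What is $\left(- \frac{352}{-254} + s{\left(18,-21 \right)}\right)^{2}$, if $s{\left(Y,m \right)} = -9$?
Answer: $\frac{935089}{16129} \approx 57.976$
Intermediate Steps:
$\left(- \frac{352}{-254} + s{\left(18,-21 \right)}\right)^{2} = \left(- \frac{352}{-254} - 9\right)^{2} = \left(\left(-352\right) \left(- \frac{1}{254}\right) - 9\right)^{2} = \left(\frac{176}{127} - 9\right)^{2} = \left(- \frac{967}{127}\right)^{2} = \frac{935089}{16129}$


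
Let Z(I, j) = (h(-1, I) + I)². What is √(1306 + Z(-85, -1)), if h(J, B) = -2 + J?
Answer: 5*√362 ≈ 95.131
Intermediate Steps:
Z(I, j) = (-3 + I)² (Z(I, j) = ((-2 - 1) + I)² = (-3 + I)²)
√(1306 + Z(-85, -1)) = √(1306 + (-3 - 85)²) = √(1306 + (-88)²) = √(1306 + 7744) = √9050 = 5*√362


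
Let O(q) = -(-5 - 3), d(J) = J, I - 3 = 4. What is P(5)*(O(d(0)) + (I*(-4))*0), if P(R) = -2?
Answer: -16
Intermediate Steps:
I = 7 (I = 3 + 4 = 7)
O(q) = 8 (O(q) = -1*(-8) = 8)
P(5)*(O(d(0)) + (I*(-4))*0) = -2*(8 + (7*(-4))*0) = -2*(8 - 28*0) = -2*(8 + 0) = -2*8 = -16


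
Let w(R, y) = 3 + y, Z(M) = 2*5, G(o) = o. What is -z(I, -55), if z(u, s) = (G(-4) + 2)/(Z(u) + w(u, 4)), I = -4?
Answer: 2/17 ≈ 0.11765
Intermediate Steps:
Z(M) = 10
z(u, s) = -2/17 (z(u, s) = (-4 + 2)/(10 + (3 + 4)) = -2/(10 + 7) = -2/17)
-z(I, -55) = -1*(-2/17) = 2/17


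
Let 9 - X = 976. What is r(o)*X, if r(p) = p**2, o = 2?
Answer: -3868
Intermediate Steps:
X = -967 (X = 9 - 1*976 = 9 - 976 = -967)
r(o)*X = 2**2*(-967) = 4*(-967) = -3868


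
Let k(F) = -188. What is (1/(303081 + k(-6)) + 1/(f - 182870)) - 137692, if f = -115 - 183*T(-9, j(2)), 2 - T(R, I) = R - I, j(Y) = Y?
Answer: -7730780410213513/56145458052 ≈ -1.3769e+5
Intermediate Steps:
T(R, I) = 2 + I - R (T(R, I) = 2 - (R - I) = 2 + (I - R) = 2 + I - R)
f = -2494 (f = -115 - 183*(2 + 2 - 1*(-9)) = -115 - 183*(2 + 2 + 9) = -115 - 183*13 = -115 - 2379 = -2494)
(1/(303081 + k(-6)) + 1/(f - 182870)) - 137692 = (1/(303081 - 188) + 1/(-2494 - 182870)) - 137692 = (1/302893 + 1/(-185364)) - 137692 = (1/302893 - 1/185364) - 137692 = -117529/56145458052 - 137692 = -7730780410213513/56145458052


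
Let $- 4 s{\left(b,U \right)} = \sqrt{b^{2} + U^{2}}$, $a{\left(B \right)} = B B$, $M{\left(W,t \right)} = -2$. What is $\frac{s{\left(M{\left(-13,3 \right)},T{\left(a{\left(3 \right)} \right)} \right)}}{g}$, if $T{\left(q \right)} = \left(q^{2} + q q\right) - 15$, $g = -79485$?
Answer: $\frac{\sqrt{21613}}{317940} \approx 0.00046239$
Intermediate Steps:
$a{\left(B \right)} = B^{2}$
$T{\left(q \right)} = -15 + 2 q^{2}$ ($T{\left(q \right)} = \left(q^{2} + q^{2}\right) - 15 = 2 q^{2} - 15 = -15 + 2 q^{2}$)
$s{\left(b,U \right)} = - \frac{\sqrt{U^{2} + b^{2}}}{4}$ ($s{\left(b,U \right)} = - \frac{\sqrt{b^{2} + U^{2}}}{4} = - \frac{\sqrt{U^{2} + b^{2}}}{4}$)
$\frac{s{\left(M{\left(-13,3 \right)},T{\left(a{\left(3 \right)} \right)} \right)}}{g} = \frac{\left(- \frac{1}{4}\right) \sqrt{\left(-15 + 2 \left(3^{2}\right)^{2}\right)^{2} + \left(-2\right)^{2}}}{-79485} = - \frac{\sqrt{\left(-15 + 2 \cdot 9^{2}\right)^{2} + 4}}{4} \left(- \frac{1}{79485}\right) = - \frac{\sqrt{\left(-15 + 2 \cdot 81\right)^{2} + 4}}{4} \left(- \frac{1}{79485}\right) = - \frac{\sqrt{\left(-15 + 162\right)^{2} + 4}}{4} \left(- \frac{1}{79485}\right) = - \frac{\sqrt{147^{2} + 4}}{4} \left(- \frac{1}{79485}\right) = - \frac{\sqrt{21609 + 4}}{4} \left(- \frac{1}{79485}\right) = - \frac{\sqrt{21613}}{4} \left(- \frac{1}{79485}\right) = \frac{\sqrt{21613}}{317940}$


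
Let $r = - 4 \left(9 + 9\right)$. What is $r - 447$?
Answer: $-519$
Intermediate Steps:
$r = -72$ ($r = \left(-4\right) 18 = -72$)
$r - 447 = -72 - 447 = -519$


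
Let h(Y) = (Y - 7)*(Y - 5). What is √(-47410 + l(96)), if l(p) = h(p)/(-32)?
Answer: I*√3050438/8 ≈ 218.32*I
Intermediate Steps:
h(Y) = (-7 + Y)*(-5 + Y)
l(p) = -35/32 - p²/32 + 3*p/8 (l(p) = (35 + p² - 12*p)/(-32) = (35 + p² - 12*p)*(-1/32) = -35/32 - p²/32 + 3*p/8)
√(-47410 + l(96)) = √(-47410 + (-35/32 - 1/32*96² + (3/8)*96)) = √(-47410 + (-35/32 - 1/32*9216 + 36)) = √(-47410 + (-35/32 - 288 + 36)) = √(-47410 - 8099/32) = √(-1525219/32) = I*√3050438/8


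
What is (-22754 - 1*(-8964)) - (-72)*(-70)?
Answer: -18830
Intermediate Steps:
(-22754 - 1*(-8964)) - (-72)*(-70) = (-22754 + 8964) - 1*5040 = -13790 - 5040 = -18830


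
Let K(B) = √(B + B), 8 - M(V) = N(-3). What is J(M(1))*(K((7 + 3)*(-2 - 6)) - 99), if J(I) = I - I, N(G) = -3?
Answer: 0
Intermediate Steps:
M(V) = 11 (M(V) = 8 - 1*(-3) = 8 + 3 = 11)
J(I) = 0
K(B) = √2*√B (K(B) = √(2*B) = √2*√B)
J(M(1))*(K((7 + 3)*(-2 - 6)) - 99) = 0*(√2*√((7 + 3)*(-2 - 6)) - 99) = 0*(√2*√(10*(-8)) - 99) = 0*(√2*√(-80) - 99) = 0*(√2*(4*I*√5) - 99) = 0*(4*I*√10 - 99) = 0*(-99 + 4*I*√10) = 0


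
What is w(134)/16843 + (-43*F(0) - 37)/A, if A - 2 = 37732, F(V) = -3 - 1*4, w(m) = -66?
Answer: 326018/105925627 ≈ 0.0030778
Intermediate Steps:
F(V) = -7 (F(V) = -3 - 4 = -7)
A = 37734 (A = 2 + 37732 = 37734)
w(134)/16843 + (-43*F(0) - 37)/A = -66/16843 + (-43*(-7) - 37)/37734 = -66*1/16843 + (301 - 37)*(1/37734) = -66/16843 + 264*(1/37734) = -66/16843 + 44/6289 = 326018/105925627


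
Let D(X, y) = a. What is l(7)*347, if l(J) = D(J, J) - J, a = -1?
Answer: -2776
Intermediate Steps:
D(X, y) = -1
l(J) = -1 - J
l(7)*347 = (-1 - 1*7)*347 = (-1 - 7)*347 = -8*347 = -2776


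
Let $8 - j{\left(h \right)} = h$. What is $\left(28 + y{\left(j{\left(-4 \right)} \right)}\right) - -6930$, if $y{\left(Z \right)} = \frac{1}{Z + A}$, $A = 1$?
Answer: $\frac{90455}{13} \approx 6958.1$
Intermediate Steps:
$j{\left(h \right)} = 8 - h$
$y{\left(Z \right)} = \frac{1}{1 + Z}$ ($y{\left(Z \right)} = \frac{1}{Z + 1} = \frac{1}{1 + Z}$)
$\left(28 + y{\left(j{\left(-4 \right)} \right)}\right) - -6930 = \left(28 + \frac{1}{1 + \left(8 - -4\right)}\right) - -6930 = \left(28 + \frac{1}{1 + \left(8 + 4\right)}\right) + 6930 = \left(28 + \frac{1}{1 + 12}\right) + 6930 = \left(28 + \frac{1}{13}\right) + 6930 = \frac{365}{13} + 6930 = \frac{90455}{13}$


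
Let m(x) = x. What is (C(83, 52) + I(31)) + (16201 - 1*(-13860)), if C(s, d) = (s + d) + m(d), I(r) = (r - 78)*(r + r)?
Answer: 27334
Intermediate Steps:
I(r) = 2*r*(-78 + r) (I(r) = (-78 + r)*(2*r) = 2*r*(-78 + r))
C(s, d) = s + 2*d (C(s, d) = (s + d) + d = (d + s) + d = s + 2*d)
(C(83, 52) + I(31)) + (16201 - 1*(-13860)) = ((83 + 2*52) + 2*31*(-78 + 31)) + (16201 - 1*(-13860)) = ((83 + 104) + 2*31*(-47)) + (16201 + 13860) = (187 - 2914) + 30061 = -2727 + 30061 = 27334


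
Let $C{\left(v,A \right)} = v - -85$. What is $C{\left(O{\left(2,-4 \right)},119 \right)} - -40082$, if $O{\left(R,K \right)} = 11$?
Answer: $40178$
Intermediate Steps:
$C{\left(v,A \right)} = 85 + v$ ($C{\left(v,A \right)} = v + 85 = 85 + v$)
$C{\left(O{\left(2,-4 \right)},119 \right)} - -40082 = \left(85 + 11\right) - -40082 = 96 + 40082 = 40178$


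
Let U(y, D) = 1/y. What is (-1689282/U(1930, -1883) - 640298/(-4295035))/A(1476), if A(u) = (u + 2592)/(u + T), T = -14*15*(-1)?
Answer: -1967444521916761681/1456016865 ≈ -1.3513e+9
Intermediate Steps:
T = 210 (T = -210*(-1) = 210)
A(u) = (2592 + u)/(210 + u) (A(u) = (u + 2592)/(u + 210) = (2592 + u)/(210 + u))
(-1689282/U(1930, -1883) - 640298/(-4295035))/A(1476) = (-1689282/(1/1930) - 640298/(-4295035))/(((2592 + 1476)/(210 + 1476))) = (-1689282/1/1930 - 640298*(-1/4295035))/((4068/1686)) = (-1689282*1930 + 640298/4295035)/(((1/1686)*4068)) = (-3260314260 + 640298/4295035)/(678/281) = -14003163857058802/4295035*281/678 = -1967444521916761681/1456016865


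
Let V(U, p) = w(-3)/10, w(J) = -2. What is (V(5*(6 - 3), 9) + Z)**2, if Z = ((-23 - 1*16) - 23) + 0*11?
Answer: 96721/25 ≈ 3868.8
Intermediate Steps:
Z = -62 (Z = ((-23 - 16) - 23) + 0 = (-39 - 23) + 0 = -62 + 0 = -62)
V(U, p) = -1/5 (V(U, p) = -2/10 = -2*1/10 = -1/5)
(V(5*(6 - 3), 9) + Z)**2 = (-1/5 - 62)**2 = (-311/5)**2 = 96721/25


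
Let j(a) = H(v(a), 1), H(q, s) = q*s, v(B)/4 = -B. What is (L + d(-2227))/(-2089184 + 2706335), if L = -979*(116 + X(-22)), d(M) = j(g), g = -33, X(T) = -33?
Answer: -81125/617151 ≈ -0.13145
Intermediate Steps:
v(B) = -4*B (v(B) = 4*(-B) = -4*B)
j(a) = -4*a (j(a) = -4*a*1 = -4*a)
d(M) = 132 (d(M) = -4*(-33) = 132)
L = -81257 (L = -979*(116 - 33) = -979*83 = -81257)
(L + d(-2227))/(-2089184 + 2706335) = (-81257 + 132)/(-2089184 + 2706335) = -81125/617151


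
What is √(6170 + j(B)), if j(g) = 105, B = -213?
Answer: 5*√251 ≈ 79.215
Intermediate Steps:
√(6170 + j(B)) = √(6170 + 105) = √6275 = 5*√251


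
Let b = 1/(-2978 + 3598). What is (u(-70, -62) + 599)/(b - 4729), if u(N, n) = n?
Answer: -332940/2931979 ≈ -0.11355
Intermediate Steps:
b = 1/620 ≈ 0.0016129
(u(-70, -62) + 599)/(b - 4729) = (-62 + 599)/(1/620 - 4729) = 537/(-2931979/620) = 537*(-620/2931979) = -332940/2931979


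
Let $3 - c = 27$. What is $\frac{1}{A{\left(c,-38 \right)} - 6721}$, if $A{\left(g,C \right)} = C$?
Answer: $- \frac{1}{6759} \approx -0.00014795$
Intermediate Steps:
$c = -24$ ($c = 3 - 27 = -24$)
$\frac{1}{A{\left(c,-38 \right)} - 6721} = \frac{1}{-38 - 6721} = \frac{1}{-6759} = - \frac{1}{6759}$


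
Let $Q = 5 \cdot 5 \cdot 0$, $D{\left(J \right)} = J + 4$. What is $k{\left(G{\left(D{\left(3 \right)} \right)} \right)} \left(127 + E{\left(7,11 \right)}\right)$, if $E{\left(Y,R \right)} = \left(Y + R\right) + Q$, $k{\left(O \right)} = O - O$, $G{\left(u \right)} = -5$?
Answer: $0$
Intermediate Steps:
$D{\left(J \right)} = 4 + J$
$Q = 0$ ($Q = 25 \cdot 0 = 0$)
$k{\left(O \right)} = 0$
$E{\left(Y,R \right)} = R + Y$ ($E{\left(Y,R \right)} = \left(Y + R\right) + 0 = \left(R + Y\right) + 0 = R + Y$)
$k{\left(G{\left(D{\left(3 \right)} \right)} \right)} \left(127 + E{\left(7,11 \right)}\right) = 0 \left(127 + \left(11 + 7\right)\right) = 0 \left(127 + 18\right) = 0 \cdot 145 = 0$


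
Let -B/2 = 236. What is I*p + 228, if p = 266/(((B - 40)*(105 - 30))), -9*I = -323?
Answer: 39355441/172800 ≈ 227.75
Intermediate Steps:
B = -472 (B = -2*236 = -472)
I = 323/9 (I = -⅑*(-323) = 323/9 ≈ 35.889)
p = -133/19200 (p = 266/(((-472 - 40)*(105 - 30))) = 266/((-512*75)) = 266/(-38400) = 266*(-1/38400) = -133/19200 ≈ -0.0069271)
I*p + 228 = (323/9)*(-133/19200) + 228 = -42959/172800 + 228 = 39355441/172800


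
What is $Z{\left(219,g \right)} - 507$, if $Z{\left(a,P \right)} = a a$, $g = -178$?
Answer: $47454$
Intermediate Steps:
$Z{\left(a,P \right)} = a^{2}$
$Z{\left(219,g \right)} - 507 = 219^{2} - 507 = 47961 - 507 = 47454$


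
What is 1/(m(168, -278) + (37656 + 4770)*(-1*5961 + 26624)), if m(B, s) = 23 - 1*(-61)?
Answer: 1/876648522 ≈ 1.1407e-9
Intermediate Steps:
m(B, s) = 84 (m(B, s) = 23 + 61 = 84)
1/(m(168, -278) + (37656 + 4770)*(-1*5961 + 26624)) = 1/(84 + (37656 + 4770)*(-1*5961 + 26624)) = 1/(84 + 42426*(-5961 + 26624)) = 1/(84 + 42426*20663) = 1/(84 + 876648438) = 1/876648522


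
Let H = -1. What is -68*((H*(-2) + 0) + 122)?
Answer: -8432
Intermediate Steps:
-68*((H*(-2) + 0) + 122) = -68*((-1*(-2) + 0) + 122) = -68*((2 + 0) + 122) = -68*(2 + 122) = -68*124 = -8432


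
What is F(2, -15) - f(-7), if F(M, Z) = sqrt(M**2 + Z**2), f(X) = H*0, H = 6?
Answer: sqrt(229) ≈ 15.133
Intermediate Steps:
f(X) = 0 (f(X) = 6*0 = 0)
F(2, -15) - f(-7) = sqrt(2**2 + (-15)**2) - 1*0 = sqrt(4 + 225) + 0 = sqrt(229) + 0 = sqrt(229)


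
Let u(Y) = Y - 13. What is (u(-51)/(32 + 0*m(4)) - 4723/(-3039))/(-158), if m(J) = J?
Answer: 1355/480162 ≈ 0.0028220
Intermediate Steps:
u(Y) = -13 + Y
(u(-51)/(32 + 0*m(4)) - 4723/(-3039))/(-158) = ((-13 - 51)/(32 + 0*4) - 4723/(-3039))/(-158) = (-64/(32 + 0) - 4723*(-1/3039))*(-1/158) = (-64/32 + 4723/3039)*(-1/158) = (-64*1/32 + 4723/3039)*(-1/158) = (-2 + 4723/3039)*(-1/158) = -1355/3039*(-1/158) = 1355/480162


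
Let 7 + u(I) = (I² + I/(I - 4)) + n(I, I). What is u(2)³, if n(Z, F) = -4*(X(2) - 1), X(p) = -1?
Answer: 64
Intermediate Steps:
n(Z, F) = 8 (n(Z, F) = -4*(-1 - 1) = -4*(-2) = 8)
u(I) = 1 + I² + I/(-4 + I) (u(I) = -7 + ((I² + I/(I - 4)) + 8) = -7 + ((I² + I/(-4 + I)) + 8) = -7 + (8 + I² + I/(-4 + I)) = 1 + I² + I/(-4 + I))
u(2)³ = ((-4 + 2³ - 4*2² + 2*2)/(-4 + 2))³ = ((-4 + 8 - 4*4 + 4)/(-2))³ = (-(-4 + 8 - 16 + 4)/2)³ = (-½*(-8))³ = 4³ = 64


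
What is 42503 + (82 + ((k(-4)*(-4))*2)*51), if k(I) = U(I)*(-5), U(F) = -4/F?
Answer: 44625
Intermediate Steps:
k(I) = 20/I (k(I) = -4/I*(-5) = 20/I)
42503 + (82 + ((k(-4)*(-4))*2)*51) = 42503 + (82 + (((20/(-4))*(-4))*2)*51) = 42503 + (82 + (((20*(-¼))*(-4))*2)*51) = 42503 + (82 + (-5*(-4)*2)*51) = 42503 + (82 + (20*2)*51) = 42503 + (82 + 40*51) = 42503 + (82 + 2040) = 42503 + 2122 = 44625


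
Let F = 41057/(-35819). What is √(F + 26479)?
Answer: 138*√36404531/5117 ≈ 162.72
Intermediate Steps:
F = -41057/35819 (F = 41057*(-1/35819) = -41057/35819 ≈ -1.1462)
√(F + 26479) = √(-41057/35819 + 26479) = √(948410244/35819) = 138*√36404531/5117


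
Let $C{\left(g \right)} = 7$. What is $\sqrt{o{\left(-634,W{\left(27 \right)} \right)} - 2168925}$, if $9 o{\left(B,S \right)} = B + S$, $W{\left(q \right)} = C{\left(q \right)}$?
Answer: $\frac{2 i \sqrt{4880238}}{3} \approx 1472.8 i$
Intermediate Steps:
$W{\left(q \right)} = 7$
$o{\left(B,S \right)} = \frac{B}{9} + \frac{S}{9}$ ($o{\left(B,S \right)} = \frac{B + S}{9} = \frac{B}{9} + \frac{S}{9}$)
$\sqrt{o{\left(-634,W{\left(27 \right)} \right)} - 2168925} = \sqrt{\left(\frac{1}{9} \left(-634\right) + \frac{1}{9} \cdot 7\right) - 2168925} = \sqrt{\left(- \frac{634}{9} + \frac{7}{9}\right) - 2168925} = \sqrt{- \frac{209}{3} - 2168925} = \sqrt{- \frac{6506984}{3}} = \frac{2 i \sqrt{4880238}}{3}$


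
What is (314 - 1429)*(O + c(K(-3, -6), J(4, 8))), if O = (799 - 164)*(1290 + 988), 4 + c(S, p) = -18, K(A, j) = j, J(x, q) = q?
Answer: -1612856420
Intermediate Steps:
c(S, p) = -22 (c(S, p) = -4 - 18 = -22)
O = 1446530 (O = 635*2278 = 1446530)
(314 - 1429)*(O + c(K(-3, -6), J(4, 8))) = (314 - 1429)*(1446530 - 22) = -1115*1446508 = -1612856420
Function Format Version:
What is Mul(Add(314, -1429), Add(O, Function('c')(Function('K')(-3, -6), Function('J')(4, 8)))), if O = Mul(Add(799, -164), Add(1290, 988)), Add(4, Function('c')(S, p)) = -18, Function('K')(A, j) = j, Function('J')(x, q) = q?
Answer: -1612856420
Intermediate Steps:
Function('c')(S, p) = -22 (Function('c')(S, p) = Add(-4, -18) = -22)
O = 1446530 (O = Mul(635, 2278) = 1446530)
Mul(Add(314, -1429), Add(O, Function('c')(Function('K')(-3, -6), Function('J')(4, 8)))) = Mul(Add(314, -1429), Add(1446530, -22)) = Mul(-1115, 1446508) = -1612856420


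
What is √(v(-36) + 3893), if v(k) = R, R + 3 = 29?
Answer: √3919 ≈ 62.602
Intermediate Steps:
R = 26 (R = -3 + 29 = 26)
v(k) = 26
√(v(-36) + 3893) = √(26 + 3893) = √3919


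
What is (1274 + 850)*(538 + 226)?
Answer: 1622736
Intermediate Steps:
(1274 + 850)*(538 + 226) = 2124*764 = 1622736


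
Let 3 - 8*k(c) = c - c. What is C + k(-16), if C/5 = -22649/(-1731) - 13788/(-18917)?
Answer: 18190962421/261962616 ≈ 69.441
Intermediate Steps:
k(c) = 3/8 (k(c) = 3/8 - (c - c)/8 = 3/8 - 1/8*0 = 3/8 + 0 = 3/8)
C = 2261590805/32745327 (C = 5*(-22649/(-1731) - 13788/(-18917)) = 5*(-22649*(-1/1731) - 13788*(-1/18917)) = 5*(22649/1731 + 13788/18917) = 5*(452318161/32745327) = 2261590805/32745327 ≈ 69.066)
C + k(-16) = 2261590805/32745327 + 3/8 = 18190962421/261962616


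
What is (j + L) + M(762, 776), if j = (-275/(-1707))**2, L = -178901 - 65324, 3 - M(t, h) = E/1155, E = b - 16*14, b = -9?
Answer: -273975766309466/1121831865 ≈ -2.4422e+5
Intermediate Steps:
E = -233 (E = -9 - 16*14 = -9 - 224 = -233)
M(t, h) = 3698/1155 (M(t, h) = 3 - (-233)/1155 = 3 - 1*(-233/1155) = 3 + 233/1155 = 3698/1155)
L = -244225
j = 75625/2913849 (j = (-275*(-1/1707))**2 = (275/1707)**2 = 75625/2913849 ≈ 0.025954)
(j + L) + M(762, 776) = (75625/2913849 - 244225) + 3698/1155 = -711634696400/2913849 + 3698/1155 = -273975766309466/1121831865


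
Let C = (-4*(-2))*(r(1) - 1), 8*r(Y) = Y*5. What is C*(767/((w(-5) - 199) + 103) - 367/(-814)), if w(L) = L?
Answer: 1761813/82214 ≈ 21.430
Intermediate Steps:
r(Y) = 5*Y/8 (r(Y) = (Y*5)/8 = (5*Y)/8 = 5*Y/8)
C = -3 (C = (-4*(-2))*((5/8)*1 - 1) = 8*(5/8 - 1) = 8*(-3/8) = -3)
C*(767/((w(-5) - 199) + 103) - 367/(-814)) = -3*(767/((-5 - 199) + 103) - 367/(-814)) = -3*(767/(-204 + 103) - 367*(-1/814)) = -3*(767/(-101) + 367/814) = -3*(767*(-1/101) + 367/814) = -3*(-767/101 + 367/814) = -3*(-587271/82214) = 1761813/82214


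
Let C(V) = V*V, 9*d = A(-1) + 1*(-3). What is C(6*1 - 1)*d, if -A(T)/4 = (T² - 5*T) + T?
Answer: -575/9 ≈ -63.889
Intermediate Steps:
A(T) = -4*T² + 16*T (A(T) = -4*((T² - 5*T) + T) = -4*(T² - 4*T) = -4*T² + 16*T)
d = -23/9 (d = (4*(-1)*(4 - 1*(-1)) + 1*(-3))/9 = (4*(-1)*(4 + 1) - 3)/9 = (4*(-1)*5 - 3)/9 = (-20 - 3)/9 = (⅑)*(-23) = -23/9 ≈ -2.5556)
C(V) = V²
C(6*1 - 1)*d = (6*1 - 1)²*(-23/9) = (6 - 1)²*(-23/9) = 5²*(-23/9) = 25*(-23/9) = -575/9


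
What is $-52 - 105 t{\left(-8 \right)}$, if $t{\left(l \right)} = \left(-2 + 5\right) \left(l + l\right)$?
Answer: $4988$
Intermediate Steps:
$t{\left(l \right)} = 6 l$ ($t{\left(l \right)} = 3 \cdot 2 l = 6 l$)
$-52 - 105 t{\left(-8 \right)} = -52 - 105 \cdot 6 \left(-8\right) = -52 - -5040 = -52 + 5040 = 4988$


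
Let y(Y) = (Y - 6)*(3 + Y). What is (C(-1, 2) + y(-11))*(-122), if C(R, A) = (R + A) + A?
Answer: -16958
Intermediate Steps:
C(R, A) = R + 2*A (C(R, A) = (A + R) + A = R + 2*A)
y(Y) = (-6 + Y)*(3 + Y)
(C(-1, 2) + y(-11))*(-122) = ((-1 + 2*2) + (-18 + (-11)² - 3*(-11)))*(-122) = ((-1 + 4) + (-18 + 121 + 33))*(-122) = (3 + 136)*(-122) = 139*(-122) = -16958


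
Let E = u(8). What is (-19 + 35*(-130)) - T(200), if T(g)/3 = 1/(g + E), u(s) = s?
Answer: -950355/208 ≈ -4569.0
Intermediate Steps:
E = 8
T(g) = 3/(8 + g) (T(g) = 3/(g + 8) = 3/(8 + g))
(-19 + 35*(-130)) - T(200) = (-19 + 35*(-130)) - 3/(8 + 200) = (-19 - 4550) - 3/208 = -4569 - 3/208 = -950355/208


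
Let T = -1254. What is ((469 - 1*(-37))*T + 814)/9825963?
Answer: -90530/1403709 ≈ -0.064493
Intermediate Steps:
((469 - 1*(-37))*T + 814)/9825963 = ((469 - 1*(-37))*(-1254) + 814)/9825963 = ((469 + 37)*(-1254) + 814)*(1/9825963) = (506*(-1254) + 814)*(1/9825963) = (-634524 + 814)*(1/9825963) = -633710*1/9825963 = -90530/1403709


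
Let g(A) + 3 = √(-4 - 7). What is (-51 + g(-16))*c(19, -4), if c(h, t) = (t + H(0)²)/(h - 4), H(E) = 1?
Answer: 54/5 - I*√11/5 ≈ 10.8 - 0.66333*I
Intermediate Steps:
g(A) = -3 + I*√11 (g(A) = -3 + √(-4 - 7) = -3 + √(-11) = -3 + I*√11)
c(h, t) = (1 + t)/(-4 + h) (c(h, t) = (t + 1²)/(h - 4) = (t + 1)/(-4 + h) = (1 + t)/(-4 + h))
(-51 + g(-16))*c(19, -4) = (-51 + (-3 + I*√11))*((1 - 4)/(-4 + 19)) = (-54 + I*√11)*(-3/15) = (-54 + I*√11)*((1/15)*(-3)) = (-54 + I*√11)*(-⅕) = 54/5 - I*√11/5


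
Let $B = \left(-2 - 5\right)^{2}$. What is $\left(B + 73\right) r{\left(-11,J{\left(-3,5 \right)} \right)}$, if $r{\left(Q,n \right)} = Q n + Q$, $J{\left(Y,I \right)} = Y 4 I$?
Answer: $79178$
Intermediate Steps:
$J{\left(Y,I \right)} = 4 I Y$ ($J{\left(Y,I \right)} = 4 Y I = 4 I Y$)
$B = 49$ ($B = \left(-7\right)^{2} = 49$)
$r{\left(Q,n \right)} = Q + Q n$
$\left(B + 73\right) r{\left(-11,J{\left(-3,5 \right)} \right)} = \left(49 + 73\right) \left(- 11 \left(1 + 4 \cdot 5 \left(-3\right)\right)\right) = 122 \left(- 11 \left(1 - 60\right)\right) = 122 \left(\left(-11\right) \left(-59\right)\right) = 122 \cdot 649 = 79178$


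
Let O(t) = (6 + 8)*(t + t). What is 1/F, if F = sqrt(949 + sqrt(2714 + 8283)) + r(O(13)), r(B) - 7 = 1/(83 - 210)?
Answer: 1/(888/127 + sqrt(949 + sqrt(10997))) ≈ 0.025345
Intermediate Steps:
O(t) = 28*t (O(t) = 14*(2*t) = 28*t)
r(B) = 888/127 (r(B) = 7 + 1/(83 - 210) = 7 + 1/(-127) = 7 - 1/127 = 888/127)
F = 888/127 + sqrt(949 + sqrt(10997)) (F = sqrt(949 + sqrt(2714 + 8283)) + 888/127 = sqrt(949 + sqrt(10997)) + 888/127 = 888/127 + sqrt(949 + sqrt(10997)) ≈ 39.455)
1/F = 1/(888/127 + sqrt(949 + sqrt(10997)))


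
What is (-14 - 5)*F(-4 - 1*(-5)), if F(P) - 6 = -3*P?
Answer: -57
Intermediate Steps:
F(P) = 6 - 3*P
(-14 - 5)*F(-4 - 1*(-5)) = (-14 - 5)*(6 - 3*(-4 - 1*(-5))) = -19*(6 - 3*(-4 + 5)) = -19*(6 - 3*1) = -19*(6 - 3) = -19*3 = -57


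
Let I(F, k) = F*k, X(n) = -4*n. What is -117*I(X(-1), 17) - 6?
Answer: -7962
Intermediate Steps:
-117*I(X(-1), 17) - 6 = -117*(-4*(-1))*17 - 6 = -468*17 - 6 = -117*68 - 6 = -7956 - 6 = -7962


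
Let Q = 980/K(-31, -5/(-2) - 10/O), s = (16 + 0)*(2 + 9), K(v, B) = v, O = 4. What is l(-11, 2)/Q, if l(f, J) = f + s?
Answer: -1023/196 ≈ -5.2194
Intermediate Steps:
s = 176 (s = 16*11 = 176)
l(f, J) = 176 + f (l(f, J) = f + 176 = 176 + f)
Q = -980/31 (Q = 980/(-31) = 980*(-1/31) = -980/31 ≈ -31.613)
l(-11, 2)/Q = (176 - 11)/(-980/31) = 165*(-31/980) = -1023/196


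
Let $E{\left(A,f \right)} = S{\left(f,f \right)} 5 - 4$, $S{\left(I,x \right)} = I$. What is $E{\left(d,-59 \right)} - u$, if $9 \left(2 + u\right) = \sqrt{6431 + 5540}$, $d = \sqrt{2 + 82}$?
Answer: $-297 - \frac{\sqrt{11971}}{9} \approx -309.16$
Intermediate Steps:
$d = 2 \sqrt{21}$ ($d = \sqrt{84} = 2 \sqrt{21} \approx 9.1651$)
$E{\left(A,f \right)} = -4 + 5 f$ ($E{\left(A,f \right)} = f 5 - 4 = 5 f - 4 = -4 + 5 f$)
$u = -2 + \frac{\sqrt{11971}}{9}$ ($u = -2 + \frac{\sqrt{6431 + 5540}}{9} = -2 + \frac{\sqrt{11971}}{9} \approx 10.157$)
$E{\left(d,-59 \right)} - u = \left(-4 + 5 \left(-59\right)\right) - \left(-2 + \frac{\sqrt{11971}}{9}\right) = \left(-4 - 295\right) + \left(2 - \frac{\sqrt{11971}}{9}\right) = -299 + \left(2 - \frac{\sqrt{11971}}{9}\right) = -297 - \frac{\sqrt{11971}}{9}$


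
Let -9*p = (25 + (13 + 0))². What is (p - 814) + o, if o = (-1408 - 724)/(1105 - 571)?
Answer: -783728/801 ≈ -978.44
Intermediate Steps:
o = -1066/267 (o = -2132/534 = -2132*1/534 = -1066/267 ≈ -3.9925)
p = -1444/9 (p = -(25 + (13 + 0))²/9 = -(25 + 13)²/9 = -⅑*38² = -⅑*1444 = -1444/9 ≈ -160.44)
(p - 814) + o = (-1444/9 - 814) - 1066/267 = -8770/9 - 1066/267 = -783728/801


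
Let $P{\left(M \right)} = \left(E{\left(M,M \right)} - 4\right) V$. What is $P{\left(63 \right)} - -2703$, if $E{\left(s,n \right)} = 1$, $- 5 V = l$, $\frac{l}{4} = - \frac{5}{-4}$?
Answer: $2706$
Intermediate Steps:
$l = 5$ ($l = 4 \left(- \frac{5}{-4}\right) = 4 \left(\left(-5\right) \left(- \frac{1}{4}\right)\right) = 4 \cdot \frac{5}{4} = 5$)
$V = -1$ ($V = \left(- \frac{1}{5}\right) 5 = -1$)
$P{\left(M \right)} = 3$ ($P{\left(M \right)} = \left(1 - 4\right) \left(-1\right) = \left(-3\right) \left(-1\right) = 3$)
$P{\left(63 \right)} - -2703 = 3 - -2703 = 3 + 2703 = 2706$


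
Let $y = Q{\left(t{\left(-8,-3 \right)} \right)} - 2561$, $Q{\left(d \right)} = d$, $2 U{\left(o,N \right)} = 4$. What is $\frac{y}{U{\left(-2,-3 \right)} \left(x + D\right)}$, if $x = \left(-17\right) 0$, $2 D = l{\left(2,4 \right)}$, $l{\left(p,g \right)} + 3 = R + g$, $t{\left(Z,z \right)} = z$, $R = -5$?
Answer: $641$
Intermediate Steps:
$l{\left(p,g \right)} = -8 + g$ ($l{\left(p,g \right)} = -3 + \left(-5 + g\right) = -8 + g$)
$U{\left(o,N \right)} = 2$ ($U{\left(o,N \right)} = \frac{1}{2} \cdot 4 = 2$)
$D = -2$ ($D = \frac{-8 + 4}{2} = \frac{1}{2} \left(-4\right) = -2$)
$x = 0$
$y = -2564$ ($y = -3 - 2561 = -2564$)
$\frac{y}{U{\left(-2,-3 \right)} \left(x + D\right)} = - \frac{2564}{2 \left(0 - 2\right)} = - \frac{2564}{2 \left(-2\right)} = - \frac{2564}{-4} = \left(-2564\right) \left(- \frac{1}{4}\right) = 641$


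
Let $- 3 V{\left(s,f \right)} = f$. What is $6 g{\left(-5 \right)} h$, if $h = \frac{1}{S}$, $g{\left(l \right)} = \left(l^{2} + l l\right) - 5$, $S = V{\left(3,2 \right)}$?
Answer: $-405$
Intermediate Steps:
$V{\left(s,f \right)} = - \frac{f}{3}$
$S = - \frac{2}{3}$ ($S = \left(- \frac{1}{3}\right) 2 = - \frac{2}{3} \approx -0.66667$)
$g{\left(l \right)} = -5 + 2 l^{2}$ ($g{\left(l \right)} = \left(l^{2} + l^{2}\right) - 5 = 2 l^{2} - 5 = -5 + 2 l^{2}$)
$h = - \frac{3}{2}$ ($h = \frac{1}{- \frac{2}{3}} = - \frac{3}{2} \approx -1.5$)
$6 g{\left(-5 \right)} h = 6 \left(-5 + 2 \left(-5\right)^{2}\right) \left(- \frac{3}{2}\right) = 6 \left(-5 + 2 \cdot 25\right) \left(- \frac{3}{2}\right) = 6 \left(-5 + 50\right) \left(- \frac{3}{2}\right) = 6 \cdot 45 \left(- \frac{3}{2}\right) = 270 \left(- \frac{3}{2}\right) = -405$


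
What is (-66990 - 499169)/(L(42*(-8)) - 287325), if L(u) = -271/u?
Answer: 190229424/96540929 ≈ 1.9705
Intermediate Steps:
(-66990 - 499169)/(L(42*(-8)) - 287325) = (-66990 - 499169)/(-271/(42*(-8)) - 287325) = -566159/(-271/(-336) - 287325) = -566159/(-271*(-1/336) - 287325) = -566159/(271/336 - 287325) = -566159/(-96540929/336) = -566159*(-336/96540929) = 190229424/96540929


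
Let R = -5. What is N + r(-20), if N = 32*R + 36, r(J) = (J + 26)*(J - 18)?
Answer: -352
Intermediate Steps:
r(J) = (-18 + J)*(26 + J) (r(J) = (26 + J)*(-18 + J) = (-18 + J)*(26 + J))
N = -124 (N = 32*(-5) + 36 = -160 + 36 = -124)
N + r(-20) = -124 + (-468 + (-20)**2 + 8*(-20)) = -124 + (-468 + 400 - 160) = -124 - 228 = -352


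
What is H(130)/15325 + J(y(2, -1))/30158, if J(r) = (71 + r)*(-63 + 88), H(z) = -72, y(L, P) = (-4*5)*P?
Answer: 32692999/462171350 ≈ 0.070738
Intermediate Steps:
y(L, P) = -20*P
J(r) = 1775 + 25*r (J(r) = (71 + r)*25 = 1775 + 25*r)
H(130)/15325 + J(y(2, -1))/30158 = -72/15325 + (1775 + 25*(-20*(-1)))/30158 = -72*1/15325 + (1775 + 25*20)*(1/30158) = -72/15325 + (1775 + 500)*(1/30158) = -72/15325 + 2275*(1/30158) = -72/15325 + 2275/30158 = 32692999/462171350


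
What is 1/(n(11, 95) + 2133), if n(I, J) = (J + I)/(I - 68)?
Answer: 57/121475 ≈ 0.00046923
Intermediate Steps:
n(I, J) = (I + J)/(-68 + I)
1/(n(11, 95) + 2133) = 1/((11 + 95)/(-68 + 11) + 2133) = 1/(106/(-57) + 2133) = 1/(-1/57*106 + 2133) = 1/(-106/57 + 2133) = 1/(121475/57) = 57/121475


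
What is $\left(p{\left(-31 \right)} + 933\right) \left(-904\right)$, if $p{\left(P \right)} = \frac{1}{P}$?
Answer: $- \frac{26145488}{31} \approx -8.434 \cdot 10^{5}$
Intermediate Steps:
$\left(p{\left(-31 \right)} + 933\right) \left(-904\right) = \left(\frac{1}{-31} + 933\right) \left(-904\right) = \left(- \frac{1}{31} + 933\right) \left(-904\right) = \frac{28922}{31} \left(-904\right) = - \frac{26145488}{31}$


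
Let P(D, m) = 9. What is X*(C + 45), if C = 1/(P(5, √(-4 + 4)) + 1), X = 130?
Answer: 5863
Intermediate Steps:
C = ⅒ (C = 1/(9 + 1) = 1/10 = ⅒ ≈ 0.10000)
X*(C + 45) = 130*(⅒ + 45) = 130*(451/10) = 5863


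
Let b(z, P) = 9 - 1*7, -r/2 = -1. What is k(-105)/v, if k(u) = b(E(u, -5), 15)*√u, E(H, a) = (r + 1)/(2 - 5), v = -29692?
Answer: -I*√105/14846 ≈ -0.00069022*I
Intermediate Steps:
r = 2 (r = -2*(-1) = 2)
E(H, a) = -1 (E(H, a) = (2 + 1)/(2 - 5) = 3/(-3) = 3*(-⅓) = -1)
b(z, P) = 2 (b(z, P) = 9 - 7 = 2)
k(u) = 2*√u
k(-105)/v = (2*√(-105))/(-29692) = (2*(I*√105))*(-1/29692) = (2*I*√105)*(-1/29692) = -I*√105/14846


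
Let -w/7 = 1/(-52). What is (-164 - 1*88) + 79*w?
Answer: -12551/52 ≈ -241.37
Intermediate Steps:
w = 7/52 (w = -7/(-52) = -7*(-1/52) = 7/52 ≈ 0.13462)
(-164 - 1*88) + 79*w = (-164 - 1*88) + 79*(7/52) = (-164 - 88) + 553/52 = -252 + 553/52 = -12551/52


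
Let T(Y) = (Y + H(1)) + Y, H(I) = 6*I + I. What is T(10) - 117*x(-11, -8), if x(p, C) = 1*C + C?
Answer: 1899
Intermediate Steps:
H(I) = 7*I
T(Y) = 7 + 2*Y (T(Y) = (Y + 7*1) + Y = (Y + 7) + Y = (7 + Y) + Y = 7 + 2*Y)
x(p, C) = 2*C (x(p, C) = C + C = 2*C)
T(10) - 117*x(-11, -8) = (7 + 2*10) - 234*(-8) = (7 + 20) - 117*(-16) = 27 + 1872 = 1899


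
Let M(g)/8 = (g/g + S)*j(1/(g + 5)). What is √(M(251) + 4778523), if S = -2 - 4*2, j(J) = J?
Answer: 3*√33980606/8 ≈ 2186.0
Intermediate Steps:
S = -10 (S = -2 - 8 = -10)
M(g) = -72/(5 + g) (M(g) = 8*((g/g - 10)/(g + 5)) = 8*((1 - 10)/(5 + g)) = 8*(-9/(5 + g)) = -72/(5 + g))
√(M(251) + 4778523) = √(-72/(5 + 251) + 4778523) = √(-72/256 + 4778523) = √(-72*1/256 + 4778523) = √(-9/32 + 4778523) = √(152912727/32) = 3*√33980606/8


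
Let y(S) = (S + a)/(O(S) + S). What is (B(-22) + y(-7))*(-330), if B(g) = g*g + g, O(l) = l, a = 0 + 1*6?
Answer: -1067385/7 ≈ -1.5248e+5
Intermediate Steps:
a = 6 (a = 0 + 6 = 6)
B(g) = g + g² (B(g) = g² + g = g + g²)
y(S) = (6 + S)/(2*S) (y(S) = (S + 6)/(S + S) = (6 + S)/((2*S)) = (6 + S)*(1/(2*S)) = (6 + S)/(2*S))
(B(-22) + y(-7))*(-330) = (-22*(1 - 22) + (½)*(6 - 7)/(-7))*(-330) = (-22*(-21) + (½)*(-⅐)*(-1))*(-330) = (462 + 1/14)*(-330) = (6469/14)*(-330) = -1067385/7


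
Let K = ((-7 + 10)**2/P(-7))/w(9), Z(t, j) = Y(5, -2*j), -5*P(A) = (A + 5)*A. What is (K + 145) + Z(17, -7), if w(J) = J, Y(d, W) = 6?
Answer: 2109/14 ≈ 150.64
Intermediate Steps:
P(A) = -A*(5 + A)/5 (P(A) = -(A + 5)*A/5 = -(5 + A)*A/5 = -A*(5 + A)/5)
Z(t, j) = 6
K = -5/14 (K = ((-7 + 10)**2/((-1/5*(-7)*(5 - 7))))/9 = (3**2/((-1/5*(-7)*(-2))))*(1/9) = (9/(-14/5))*(1/9) = (9*(-5/14))*(1/9) = -45/14*1/9 = -5/14 ≈ -0.35714)
(K + 145) + Z(17, -7) = (-5/14 + 145) + 6 = 2025/14 + 6 = 2109/14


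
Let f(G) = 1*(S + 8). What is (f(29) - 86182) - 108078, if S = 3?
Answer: -194249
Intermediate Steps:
f(G) = 11 (f(G) = 1*(3 + 8) = 1*11 = 11)
(f(29) - 86182) - 108078 = (11 - 86182) - 108078 = -86171 - 108078 = -194249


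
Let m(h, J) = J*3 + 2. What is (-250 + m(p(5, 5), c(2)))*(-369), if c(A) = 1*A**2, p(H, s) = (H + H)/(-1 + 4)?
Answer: 87084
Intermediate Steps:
p(H, s) = 2*H/3 (p(H, s) = (2*H)/3 = (2*H)*(1/3) = 2*H/3)
c(A) = A**2
m(h, J) = 2 + 3*J (m(h, J) = 3*J + 2 = 2 + 3*J)
(-250 + m(p(5, 5), c(2)))*(-369) = (-250 + (2 + 3*2**2))*(-369) = (-250 + (2 + 3*4))*(-369) = (-250 + (2 + 12))*(-369) = (-250 + 14)*(-369) = -236*(-369) = 87084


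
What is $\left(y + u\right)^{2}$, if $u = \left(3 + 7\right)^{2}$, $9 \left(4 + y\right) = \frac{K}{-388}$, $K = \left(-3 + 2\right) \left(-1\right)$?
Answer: $\frac{112379823361}{12194064} \approx 9215.9$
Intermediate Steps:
$K = 1$ ($K = \left(-1\right) \left(-1\right) = 1$)
$y = - \frac{13969}{3492}$ ($y = -4 + \frac{1 \frac{1}{-388}}{9} = -4 + \frac{1 \left(- \frac{1}{388}\right)}{9} = -4 + \frac{1}{9} \left(- \frac{1}{388}\right) = -4 - \frac{1}{3492} = - \frac{13969}{3492} \approx -4.0003$)
$u = 100$ ($u = 10^{2} = 100$)
$\left(y + u\right)^{2} = \left(- \frac{13969}{3492} + 100\right)^{2} = \left(\frac{335231}{3492}\right)^{2} = \frac{112379823361}{12194064}$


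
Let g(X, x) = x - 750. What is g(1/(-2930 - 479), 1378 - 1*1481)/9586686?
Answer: -853/9586686 ≈ -8.8978e-5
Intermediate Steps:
g(X, x) = -750 + x
g(1/(-2930 - 479), 1378 - 1*1481)/9586686 = (-750 + (1378 - 1*1481))/9586686 = (-750 + (1378 - 1481))*(1/9586686) = (-750 - 103)*(1/9586686) = -853*1/9586686 = -853/9586686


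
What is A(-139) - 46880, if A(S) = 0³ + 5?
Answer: -46875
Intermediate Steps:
A(S) = 5 (A(S) = 0 + 5 = 5)
A(-139) - 46880 = 5 - 46880 = -46875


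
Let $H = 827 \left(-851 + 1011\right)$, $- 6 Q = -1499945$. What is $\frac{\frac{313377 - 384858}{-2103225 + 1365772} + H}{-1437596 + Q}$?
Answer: $- \frac{585479114646}{5254817957843} \approx -0.11142$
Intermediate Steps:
$Q = \frac{1499945}{6}$ ($Q = \left(- \frac{1}{6}\right) \left(-1499945\right) = \frac{1499945}{6} \approx 2.4999 \cdot 10^{5}$)
$H = 132320$ ($H = 827 \cdot 160 = 132320$)
$\frac{\frac{313377 - 384858}{-2103225 + 1365772} + H}{-1437596 + Q} = \frac{\frac{313377 - 384858}{-2103225 + 1365772} + 132320}{-1437596 + \frac{1499945}{6}} = \frac{- \frac{71481}{-737453} + 132320}{- \frac{7125631}{6}} = \left(\left(-71481\right) \left(- \frac{1}{737453}\right) + 132320\right) \left(- \frac{6}{7125631}\right) = \left(\frac{71481}{737453} + 132320\right) \left(- \frac{6}{7125631}\right) = \frac{97579852441}{737453} \left(- \frac{6}{7125631}\right) = - \frac{585479114646}{5254817957843}$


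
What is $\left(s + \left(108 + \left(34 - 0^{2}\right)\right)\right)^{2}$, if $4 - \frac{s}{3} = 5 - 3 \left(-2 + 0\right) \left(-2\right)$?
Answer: $30625$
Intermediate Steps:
$s = 33$ ($s = 12 - 3 \left(5 - 3 \left(-2 + 0\right) \left(-2\right)\right) = 12 - 3 \left(5 - 3 \left(\left(-2\right) \left(-2\right)\right)\right) = 12 - 3 \left(5 - 12\right) = 12 - -21 = 12 + 21 = 33$)
$\left(s + \left(108 + \left(34 - 0^{2}\right)\right)\right)^{2} = \left(33 + \left(108 + \left(34 - 0^{2}\right)\right)\right)^{2} = \left(33 + \left(108 + \left(34 - 0\right)\right)\right)^{2} = \left(33 + \left(108 + \left(34 + 0\right)\right)\right)^{2} = \left(33 + \left(108 + 34\right)\right)^{2} = \left(33 + 142\right)^{2} = 175^{2} = 30625$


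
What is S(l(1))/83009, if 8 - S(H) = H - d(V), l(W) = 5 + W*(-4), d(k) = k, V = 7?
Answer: 14/83009 ≈ 0.00016866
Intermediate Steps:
l(W) = 5 - 4*W
S(H) = 15 - H (S(H) = 8 - (H - 1*7) = 8 - (H - 7) = 8 - (-7 + H) = 8 + (7 - H) = 15 - H)
S(l(1))/83009 = (15 - (5 - 4*1))/83009 = (15 - (5 - 4))*(1/83009) = (15 - 1*1)*(1/83009) = (15 - 1)*(1/83009) = 14*(1/83009) = 14/83009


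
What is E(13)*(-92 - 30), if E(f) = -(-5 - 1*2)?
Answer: -854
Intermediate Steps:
E(f) = 7 (E(f) = -(-5 - 2) = -1*(-7) = 7)
E(13)*(-92 - 30) = 7*(-92 - 30) = 7*(-122) = -854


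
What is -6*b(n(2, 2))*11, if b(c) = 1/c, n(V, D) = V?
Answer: -33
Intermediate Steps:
-6*b(n(2, 2))*11 = -6/2*11 = -6*1/2*11 = -3*11 = -33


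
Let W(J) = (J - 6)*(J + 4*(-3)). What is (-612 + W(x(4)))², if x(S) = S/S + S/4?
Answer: 327184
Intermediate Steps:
x(S) = 1 + S/4 (x(S) = 1 + S*(¼) = 1 + S/4)
W(J) = (-12 + J)*(-6 + J) (W(J) = (-6 + J)*(J - 12) = (-6 + J)*(-12 + J) = (-12 + J)*(-6 + J))
(-612 + W(x(4)))² = (-612 + (72 + (1 + (¼)*4)² - 18*(1 + (¼)*4)))² = (-612 + (72 + (1 + 1)² - 18*(1 + 1)))² = (-612 + (72 + 2² - 18*2))² = (-612 + (72 + 4 - 36))² = (-612 + 40)² = (-572)² = 327184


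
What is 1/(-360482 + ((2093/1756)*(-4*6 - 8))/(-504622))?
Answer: -110764529/39928618934606 ≈ -2.7741e-6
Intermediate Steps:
1/(-360482 + ((2093/1756)*(-4*6 - 8))/(-504622)) = 1/(-360482 + ((2093*(1/1756))*(-24 - 8))*(-1/504622)) = 1/(-360482 + ((2093/1756)*(-32))*(-1/504622)) = 1/(-360482 - 16744/439*(-1/504622)) = 1/(-360482 + 8372/110764529) = 1/(-39928618934606/110764529) = -110764529/39928618934606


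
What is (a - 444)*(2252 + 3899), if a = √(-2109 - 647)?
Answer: -2731044 + 12302*I*√689 ≈ -2.731e+6 + 3.2291e+5*I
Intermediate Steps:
a = 2*I*√689 (a = √(-2756) = 2*I*√689 ≈ 52.498*I)
(a - 444)*(2252 + 3899) = (2*I*√689 - 444)*(2252 + 3899) = (-444 + 2*I*√689)*6151 = -2731044 + 12302*I*√689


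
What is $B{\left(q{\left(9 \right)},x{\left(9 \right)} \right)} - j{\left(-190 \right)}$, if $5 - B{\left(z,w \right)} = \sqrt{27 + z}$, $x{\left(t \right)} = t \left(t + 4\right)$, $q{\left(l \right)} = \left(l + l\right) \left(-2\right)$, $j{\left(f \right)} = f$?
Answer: $195 - 3 i \approx 195.0 - 3.0 i$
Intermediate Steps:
$q{\left(l \right)} = - 4 l$ ($q{\left(l \right)} = 2 l \left(-2\right) = - 4 l$)
$x{\left(t \right)} = t \left(4 + t\right)$
$B{\left(z,w \right)} = 5 - \sqrt{27 + z}$
$B{\left(q{\left(9 \right)},x{\left(9 \right)} \right)} - j{\left(-190 \right)} = \left(5 - \sqrt{27 - 36}\right) - -190 = \left(5 - \sqrt{27 - 36}\right) + 190 = \left(5 - \sqrt{-9}\right) + 190 = \left(5 - 3 i\right) + 190 = 195 - 3 i$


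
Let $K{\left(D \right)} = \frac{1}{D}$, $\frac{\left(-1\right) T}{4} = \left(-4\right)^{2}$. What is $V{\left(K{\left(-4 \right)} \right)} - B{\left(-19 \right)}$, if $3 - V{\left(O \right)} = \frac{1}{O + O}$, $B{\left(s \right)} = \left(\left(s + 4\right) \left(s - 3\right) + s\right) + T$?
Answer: $-242$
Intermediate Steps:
$T = -64$ ($T = - 4 \left(-4\right)^{2} = \left(-4\right) 16 = -64$)
$B{\left(s \right)} = -64 + s + \left(-3 + s\right) \left(4 + s\right)$ ($B{\left(s \right)} = \left(\left(s + 4\right) \left(s - 3\right) + s\right) - 64 = \left(\left(4 + s\right) \left(-3 + s\right) + s\right) - 64 = \left(\left(-3 + s\right) \left(4 + s\right) + s\right) - 64 = \left(s + \left(-3 + s\right) \left(4 + s\right)\right) - 64 = -64 + s + \left(-3 + s\right) \left(4 + s\right)$)
$V{\left(O \right)} = 3 - \frac{1}{2 O}$ ($V{\left(O \right)} = 3 - \frac{1}{O + O} = 3 - \frac{1}{2 O}$)
$V{\left(K{\left(-4 \right)} \right)} - B{\left(-19 \right)} = \left(3 - \frac{1}{2 \frac{1}{-4}}\right) - \left(-76 + \left(-19\right)^{2} + 2 \left(-19\right)\right) = \left(3 - \frac{1}{2 \left(- \frac{1}{4}\right)}\right) - \left(-76 + 361 - 38\right) = \left(3 - -2\right) - 247 = \left(3 + 2\right) - 247 = 5 - 247 = -242$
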